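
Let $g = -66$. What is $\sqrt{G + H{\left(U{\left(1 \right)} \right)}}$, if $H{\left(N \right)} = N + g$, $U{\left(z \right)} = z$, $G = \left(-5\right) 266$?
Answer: $3 i \sqrt{155} \approx 37.35 i$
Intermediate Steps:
$G = -1330$
$H{\left(N \right)} = -66 + N$ ($H{\left(N \right)} = N - 66 = -66 + N$)
$\sqrt{G + H{\left(U{\left(1 \right)} \right)}} = \sqrt{-1330 + \left(-66 + 1\right)} = \sqrt{-1330 - 65} = \sqrt{-1395} = 3 i \sqrt{155}$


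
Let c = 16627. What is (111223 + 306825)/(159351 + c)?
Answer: 209024/87989 ≈ 2.3756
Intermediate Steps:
(111223 + 306825)/(159351 + c) = (111223 + 306825)/(159351 + 16627) = 418048/175978 = 418048*(1/175978) = 209024/87989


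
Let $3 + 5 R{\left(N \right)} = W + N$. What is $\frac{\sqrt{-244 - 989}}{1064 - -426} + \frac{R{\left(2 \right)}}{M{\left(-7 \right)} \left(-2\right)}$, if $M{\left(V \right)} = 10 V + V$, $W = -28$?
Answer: $- \frac{29}{770} + \frac{3 i \sqrt{137}}{1490} \approx -0.037662 + 0.023567 i$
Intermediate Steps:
$M{\left(V \right)} = 11 V$
$R{\left(N \right)} = - \frac{31}{5} + \frac{N}{5}$ ($R{\left(N \right)} = - \frac{3}{5} + \frac{-28 + N}{5} = - \frac{3}{5} + \left(- \frac{28}{5} + \frac{N}{5}\right) = - \frac{31}{5} + \frac{N}{5}$)
$\frac{\sqrt{-244 - 989}}{1064 - -426} + \frac{R{\left(2 \right)}}{M{\left(-7 \right)} \left(-2\right)} = \frac{\sqrt{-244 - 989}}{1064 - -426} + \frac{- \frac{31}{5} + \frac{1}{5} \cdot 2}{11 \left(-7\right) \left(-2\right)} = \frac{\sqrt{-1233}}{1064 + 426} + \frac{- \frac{31}{5} + \frac{2}{5}}{\left(-77\right) \left(-2\right)} = \frac{3 i \sqrt{137}}{1490} - \frac{29}{5 \cdot 154} = 3 i \sqrt{137} \cdot \frac{1}{1490} - \frac{29}{770} = \frac{3 i \sqrt{137}}{1490} - \frac{29}{770} = - \frac{29}{770} + \frac{3 i \sqrt{137}}{1490}$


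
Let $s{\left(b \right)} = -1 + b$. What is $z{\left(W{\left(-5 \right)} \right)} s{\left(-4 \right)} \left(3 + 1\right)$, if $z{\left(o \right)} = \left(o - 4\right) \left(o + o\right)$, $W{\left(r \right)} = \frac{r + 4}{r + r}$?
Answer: $\frac{78}{5} \approx 15.6$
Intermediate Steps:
$W{\left(r \right)} = \frac{4 + r}{2 r}$
$z{\left(o \right)} = 2 o \left(-4 + o\right)$ ($z{\left(o \right)} = \left(-4 + o\right) 2 o = 2 o \left(-4 + o\right)$)
$z{\left(W{\left(-5 \right)} \right)} s{\left(-4 \right)} \left(3 + 1\right) = 2 \frac{4 - 5}{2 \left(-5\right)} \left(-4 + \frac{4 - 5}{2 \left(-5\right)}\right) \left(-1 - 4\right) \left(3 + 1\right) = 2 \cdot \frac{1}{2} \left(- \frac{1}{5}\right) \left(-1\right) \left(-4 + \frac{1}{2} \left(- \frac{1}{5}\right) \left(-1\right)\right) \left(-5\right) 4 = 2 \cdot \frac{1}{10} \left(-4 + \frac{1}{10}\right) \left(-5\right) 4 = 2 \cdot \frac{1}{10} \left(- \frac{39}{10}\right) \left(-5\right) 4 = \left(- \frac{39}{50}\right) \left(-5\right) 4 = \frac{39}{10} \cdot 4 = \frac{78}{5}$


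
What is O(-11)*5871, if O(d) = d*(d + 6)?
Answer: 322905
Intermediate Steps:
O(d) = d*(6 + d)
O(-11)*5871 = -11*(6 - 11)*5871 = -11*(-5)*5871 = 55*5871 = 322905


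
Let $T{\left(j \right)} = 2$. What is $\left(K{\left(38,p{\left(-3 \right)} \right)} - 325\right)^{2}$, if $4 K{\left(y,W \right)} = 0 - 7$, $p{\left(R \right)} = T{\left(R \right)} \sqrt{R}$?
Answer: $\frac{1708249}{16} \approx 1.0677 \cdot 10^{5}$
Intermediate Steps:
$p{\left(R \right)} = 2 \sqrt{R}$
$K{\left(y,W \right)} = - \frac{7}{4}$ ($K{\left(y,W \right)} = \frac{0 - 7}{4} = \frac{1}{4} \left(-7\right) = - \frac{7}{4}$)
$\left(K{\left(38,p{\left(-3 \right)} \right)} - 325\right)^{2} = \left(- \frac{7}{4} - 325\right)^{2} = \left(- \frac{1307}{4}\right)^{2} = \frac{1708249}{16}$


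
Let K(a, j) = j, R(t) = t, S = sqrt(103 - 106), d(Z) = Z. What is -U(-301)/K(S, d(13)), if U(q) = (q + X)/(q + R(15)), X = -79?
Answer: -190/1859 ≈ -0.10221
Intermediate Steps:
S = I*sqrt(3) (S = sqrt(-3) = I*sqrt(3) ≈ 1.732*I)
U(q) = (-79 + q)/(15 + q) (U(q) = (q - 79)/(q + 15) = (-79 + q)/(15 + q))
-U(-301)/K(S, d(13)) = -(-79 - 301)/(15 - 301)/13 = --380/(-286)/13 = -(-1/286*(-380))/13 = -190/(143*13) = -1*190/1859 = -190/1859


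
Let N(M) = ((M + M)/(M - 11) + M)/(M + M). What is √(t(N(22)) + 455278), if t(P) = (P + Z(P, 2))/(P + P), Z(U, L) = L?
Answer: √307769410/26 ≈ 674.74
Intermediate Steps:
N(M) = (M + 2*M/(-11 + M))/(2*M) (N(M) = ((2*M)/(-11 + M) + M)/((2*M)) = (2*M/(-11 + M) + M)*(1/(2*M)) = (M + 2*M/(-11 + M))*(1/(2*M)) = (M + 2*M/(-11 + M))/(2*M))
t(P) = (2 + P)/(2*P) (t(P) = (P + 2)/(P + P) = (2 + P)/((2*P)) = (2 + P)*(1/(2*P)) = (2 + P)/(2*P))
√(t(N(22)) + 455278) = √((2 + (-9 + 22)/(2*(-11 + 22)))/(2*(((-9 + 22)/(2*(-11 + 22))))) + 455278) = √((2 + (½)*13/11)/(2*(((½)*13/11))) + 455278) = √((2 + (½)*(1/11)*13)/(2*(((½)*(1/11)*13))) + 455278) = √((2 + 13/22)/(2*(13/22)) + 455278) = √((½)*(22/13)*(57/22) + 455278) = √(57/26 + 455278) = √(11837285/26) = √307769410/26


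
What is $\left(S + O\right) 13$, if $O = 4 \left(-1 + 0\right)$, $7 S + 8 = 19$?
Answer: $- \frac{221}{7} \approx -31.571$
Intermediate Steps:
$S = \frac{11}{7}$ ($S = - \frac{8}{7} + \frac{1}{7} \cdot 19 = - \frac{8}{7} + \frac{19}{7} = \frac{11}{7} \approx 1.5714$)
$O = -4$ ($O = 4 \left(-1\right) = -4$)
$\left(S + O\right) 13 = \left(\frac{11}{7} - 4\right) 13 = \left(- \frac{17}{7}\right) 13 = - \frac{221}{7}$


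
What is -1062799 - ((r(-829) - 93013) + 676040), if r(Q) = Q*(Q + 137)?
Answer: -2219494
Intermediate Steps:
r(Q) = Q*(137 + Q)
-1062799 - ((r(-829) - 93013) + 676040) = -1062799 - ((-829*(137 - 829) - 93013) + 676040) = -1062799 - ((-829*(-692) - 93013) + 676040) = -1062799 - ((573668 - 93013) + 676040) = -1062799 - (480655 + 676040) = -1062799 - 1*1156695 = -1062799 - 1156695 = -2219494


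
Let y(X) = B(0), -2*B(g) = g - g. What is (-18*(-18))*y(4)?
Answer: 0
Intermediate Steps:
B(g) = 0 (B(g) = -(g - g)/2 = -½*0 = 0)
y(X) = 0
(-18*(-18))*y(4) = -18*(-18)*0 = 324*0 = 0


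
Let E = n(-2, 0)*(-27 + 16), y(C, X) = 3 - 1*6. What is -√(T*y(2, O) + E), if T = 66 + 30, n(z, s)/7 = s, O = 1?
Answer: -12*I*√2 ≈ -16.971*I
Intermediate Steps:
n(z, s) = 7*s
y(C, X) = -3 (y(C, X) = 3 - 6 = -3)
E = 0 (E = (7*0)*(-27 + 16) = 0*(-11) = 0)
T = 96
-√(T*y(2, O) + E) = -√(96*(-3) + 0) = -√(-288 + 0) = -√(-288) = -12*I*√2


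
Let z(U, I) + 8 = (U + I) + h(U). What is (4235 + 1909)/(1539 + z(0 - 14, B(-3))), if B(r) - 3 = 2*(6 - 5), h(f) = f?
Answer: 1536/377 ≈ 4.0743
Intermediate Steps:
B(r) = 5 (B(r) = 3 + 2*(6 - 5) = 3 + 2*1 = 3 + 2 = 5)
z(U, I) = -8 + I + 2*U (z(U, I) = -8 + ((U + I) + U) = -8 + ((I + U) + U) = -8 + (I + 2*U) = -8 + I + 2*U)
(4235 + 1909)/(1539 + z(0 - 14, B(-3))) = (4235 + 1909)/(1539 + (-8 + 5 + 2*(0 - 14))) = 6144/(1539 + (-8 + 5 + 2*(-14))) = 6144/(1539 + (-8 + 5 - 28)) = 6144/(1539 - 31) = 6144/1508 = 6144*(1/1508) = 1536/377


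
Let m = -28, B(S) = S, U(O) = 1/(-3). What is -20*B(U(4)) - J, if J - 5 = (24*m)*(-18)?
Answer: -36283/3 ≈ -12094.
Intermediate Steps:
U(O) = -⅓
J = 12101 (J = 5 + (24*(-28))*(-18) = 5 - 672*(-18) = 5 + 12096 = 12101)
-20*B(U(4)) - J = -20*(-⅓) - 1*12101 = 20/3 - 12101 = -36283/3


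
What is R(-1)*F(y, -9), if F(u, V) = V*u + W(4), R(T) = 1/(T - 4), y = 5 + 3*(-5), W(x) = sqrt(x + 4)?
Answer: -18 - 2*sqrt(2)/5 ≈ -18.566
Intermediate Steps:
W(x) = sqrt(4 + x)
y = -10 (y = 5 - 15 = -10)
R(T) = 1/(-4 + T)
F(u, V) = 2*sqrt(2) + V*u (F(u, V) = V*u + sqrt(4 + 4) = V*u + sqrt(8) = V*u + 2*sqrt(2) = 2*sqrt(2) + V*u)
R(-1)*F(y, -9) = (2*sqrt(2) - 9*(-10))/(-4 - 1) = (2*sqrt(2) + 90)/(-5) = -(90 + 2*sqrt(2))/5 = -18 - 2*sqrt(2)/5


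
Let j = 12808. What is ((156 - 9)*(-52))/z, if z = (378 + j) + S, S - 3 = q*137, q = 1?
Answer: -1274/2221 ≈ -0.57362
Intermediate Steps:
S = 140 (S = 3 + 1*137 = 3 + 137 = 140)
z = 13326 (z = (378 + 12808) + 140 = 13186 + 140 = 13326)
((156 - 9)*(-52))/z = ((156 - 9)*(-52))/13326 = (147*(-52))*(1/13326) = -7644*1/13326 = -1274/2221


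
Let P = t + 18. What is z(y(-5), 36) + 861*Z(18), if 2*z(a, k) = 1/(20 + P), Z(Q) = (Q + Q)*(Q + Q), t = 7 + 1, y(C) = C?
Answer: 102658753/92 ≈ 1.1159e+6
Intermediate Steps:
t = 8
Z(Q) = 4*Q² (Z(Q) = (2*Q)*(2*Q) = 4*Q²)
P = 26 (P = 8 + 18 = 26)
z(a, k) = 1/92 (z(a, k) = 1/(2*(20 + 26)) = (½)/46 = (½)*(1/46) = 1/92)
z(y(-5), 36) + 861*Z(18) = 1/92 + 861*(4*18²) = 1/92 + 861*(4*324) = 1/92 + 861*1296 = 1/92 + 1115856 = 102658753/92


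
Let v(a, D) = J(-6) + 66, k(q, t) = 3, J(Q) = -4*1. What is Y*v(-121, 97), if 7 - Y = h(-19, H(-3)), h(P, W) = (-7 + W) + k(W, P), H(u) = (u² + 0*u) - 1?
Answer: 186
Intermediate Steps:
J(Q) = -4
H(u) = -1 + u² (H(u) = (u² + 0) - 1 = u² - 1 = -1 + u²)
v(a, D) = 62 (v(a, D) = -4 + 66 = 62)
h(P, W) = -4 + W (h(P, W) = (-7 + W) + 3 = -4 + W)
Y = 3 (Y = 7 - (-4 + (-1 + (-3)²)) = 7 - (-4 + (-1 + 9)) = 7 - (-4 + 8) = 7 - 1*4 = 7 - 4 = 3)
Y*v(-121, 97) = 3*62 = 186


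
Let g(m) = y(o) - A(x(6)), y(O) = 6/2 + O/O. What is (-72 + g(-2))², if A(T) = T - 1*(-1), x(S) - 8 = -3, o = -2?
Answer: 5476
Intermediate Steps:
x(S) = 5 (x(S) = 8 - 3 = 5)
y(O) = 4 (y(O) = 6*(½) + 1 = 3 + 1 = 4)
A(T) = 1 + T (A(T) = T + 1 = 1 + T)
g(m) = -2 (g(m) = 4 - (1 + 5) = 4 - 1*6 = 4 - 6 = -2)
(-72 + g(-2))² = (-72 - 2)² = (-74)² = 5476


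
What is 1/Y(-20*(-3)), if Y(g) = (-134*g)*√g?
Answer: -√15/241200 ≈ -1.6057e-5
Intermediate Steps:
Y(g) = -134*g^(3/2)
1/Y(-20*(-3)) = 1/(-134*120*√15) = 1/(-16080*√15) = -√15/241200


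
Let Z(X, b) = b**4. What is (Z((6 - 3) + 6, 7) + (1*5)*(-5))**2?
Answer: 5645376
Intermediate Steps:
(Z((6 - 3) + 6, 7) + (1*5)*(-5))**2 = (7**4 + (1*5)*(-5))**2 = (2401 + 5*(-5))**2 = (2401 - 25)**2 = 2376**2 = 5645376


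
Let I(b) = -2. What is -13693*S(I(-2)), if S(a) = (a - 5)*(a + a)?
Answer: -383404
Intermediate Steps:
S(a) = 2*a*(-5 + a) (S(a) = (-5 + a)*(2*a) = 2*a*(-5 + a))
-13693*S(I(-2)) = -27386*(-2)*(-5 - 2) = -27386*(-2)*(-7) = -13693*28 = -383404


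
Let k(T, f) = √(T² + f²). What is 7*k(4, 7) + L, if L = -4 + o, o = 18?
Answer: 14 + 7*√65 ≈ 70.436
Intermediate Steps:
L = 14 (L = -4 + 18 = 14)
7*k(4, 7) + L = 7*√(4² + 7²) + 14 = 7*√(16 + 49) + 14 = 7*√65 + 14 = 14 + 7*√65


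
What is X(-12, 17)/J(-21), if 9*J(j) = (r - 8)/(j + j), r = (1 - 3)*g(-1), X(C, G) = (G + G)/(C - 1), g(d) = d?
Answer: -2142/13 ≈ -164.77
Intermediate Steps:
X(C, G) = 2*G/(-1 + C) (X(C, G) = (2*G)/(-1 + C) = 2*G/(-1 + C))
r = 2 (r = (1 - 3)*(-1) = -2*(-1) = 2)
J(j) = -1/(3*j) (J(j) = ((2 - 8)/(j + j))/9 = (-6*1/(2*j))/9 = (-3/j)/9 = -1/(3*j))
X(-12, 17)/J(-21) = (2*17/(-1 - 12))/((-⅓/(-21))) = (2*17/(-13))/((-⅓*(-1/21))) = (2*17*(-1/13))/(1/63) = -34/13*63 = -2142/13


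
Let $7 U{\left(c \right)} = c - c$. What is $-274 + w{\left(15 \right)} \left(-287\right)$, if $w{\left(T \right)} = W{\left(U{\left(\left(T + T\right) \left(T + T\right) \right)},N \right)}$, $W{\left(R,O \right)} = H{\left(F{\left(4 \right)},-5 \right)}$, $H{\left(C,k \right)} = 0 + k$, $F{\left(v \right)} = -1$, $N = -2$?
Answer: $1161$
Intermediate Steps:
$H{\left(C,k \right)} = k$
$U{\left(c \right)} = 0$ ($U{\left(c \right)} = \frac{c - c}{7} = \frac{1}{7} \cdot 0 = 0$)
$W{\left(R,O \right)} = -5$
$w{\left(T \right)} = -5$
$-274 + w{\left(15 \right)} \left(-287\right) = -274 - -1435 = -274 + 1435 = 1161$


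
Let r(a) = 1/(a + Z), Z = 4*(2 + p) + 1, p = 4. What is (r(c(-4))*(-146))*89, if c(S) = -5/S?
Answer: -51976/105 ≈ -495.01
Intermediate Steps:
Z = 25 (Z = 4*(2 + 4) + 1 = 4*6 + 1 = 24 + 1 = 25)
r(a) = 1/(25 + a) (r(a) = 1/(a + 25) = 1/(25 + a))
(r(c(-4))*(-146))*89 = (-146/(25 - 5/(-4)))*89 = (-146/(25 - 5*(-1/4)))*89 = (-146/(25 + 5/4))*89 = (-146/(105/4))*89 = ((4/105)*(-146))*89 = -584/105*89 = -51976/105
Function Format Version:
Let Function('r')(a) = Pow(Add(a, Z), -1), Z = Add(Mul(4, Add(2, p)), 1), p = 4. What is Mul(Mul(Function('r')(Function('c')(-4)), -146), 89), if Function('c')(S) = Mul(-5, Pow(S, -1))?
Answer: Rational(-51976, 105) ≈ -495.01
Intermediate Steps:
Z = 25 (Z = Add(Mul(4, Add(2, 4)), 1) = Add(Mul(4, 6), 1) = Add(24, 1) = 25)
Function('r')(a) = Pow(Add(25, a), -1) (Function('r')(a) = Pow(Add(a, 25), -1) = Pow(Add(25, a), -1))
Mul(Mul(Function('r')(Function('c')(-4)), -146), 89) = Mul(Mul(Pow(Add(25, Mul(-5, Pow(-4, -1))), -1), -146), 89) = Mul(Mul(Pow(Add(25, Mul(-5, Rational(-1, 4))), -1), -146), 89) = Mul(Mul(Pow(Add(25, Rational(5, 4)), -1), -146), 89) = Mul(Mul(Pow(Rational(105, 4), -1), -146), 89) = Mul(Mul(Rational(4, 105), -146), 89) = Mul(Rational(-584, 105), 89) = Rational(-51976, 105)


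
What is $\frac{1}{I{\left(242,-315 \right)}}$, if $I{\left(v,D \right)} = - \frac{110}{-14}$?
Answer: $\frac{7}{55} \approx 0.12727$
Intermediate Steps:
$I{\left(v,D \right)} = \frac{55}{7}$ ($I{\left(v,D \right)} = \left(-110\right) \left(- \frac{1}{14}\right) = \frac{55}{7}$)
$\frac{1}{I{\left(242,-315 \right)}} = \frac{1}{\frac{55}{7}} = \frac{7}{55}$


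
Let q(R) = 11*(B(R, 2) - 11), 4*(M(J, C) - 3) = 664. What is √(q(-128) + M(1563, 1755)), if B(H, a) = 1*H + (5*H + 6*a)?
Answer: 2*I*√2067 ≈ 90.929*I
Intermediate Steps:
M(J, C) = 169 (M(J, C) = 3 + (¼)*664 = 3 + 166 = 169)
B(H, a) = 6*H + 6*a (B(H, a) = H + (5*H + 6*a) = 6*H + 6*a)
q(R) = 11 + 66*R (q(R) = 11*((6*R + 6*2) - 11) = 11*((6*R + 12) - 11) = 11*((12 + 6*R) - 11) = 11*(1 + 6*R) = 11 + 66*R)
√(q(-128) + M(1563, 1755)) = √((11 + 66*(-128)) + 169) = √((11 - 8448) + 169) = √(-8437 + 169) = √(-8268) = 2*I*√2067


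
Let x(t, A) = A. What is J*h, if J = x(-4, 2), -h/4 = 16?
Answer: -128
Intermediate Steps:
h = -64 (h = -4*16 = -64)
J = 2
J*h = 2*(-64) = -128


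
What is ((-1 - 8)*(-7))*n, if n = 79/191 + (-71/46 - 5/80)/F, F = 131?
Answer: 232819713/9207728 ≈ 25.285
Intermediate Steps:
n = 3695551/9207728 (n = 79/191 + (-71/46 - 5/80)/131 = 79*(1/191) + (-71*1/46 - 5*1/80)*(1/131) = 79/191 + (-71/46 - 1/16)*(1/131) = 79/191 - 591/368*1/131 = 79/191 - 591/48208 = 3695551/9207728 ≈ 0.40135)
((-1 - 8)*(-7))*n = ((-1 - 8)*(-7))*(3695551/9207728) = -9*(-7)*(3695551/9207728) = 63*(3695551/9207728) = 232819713/9207728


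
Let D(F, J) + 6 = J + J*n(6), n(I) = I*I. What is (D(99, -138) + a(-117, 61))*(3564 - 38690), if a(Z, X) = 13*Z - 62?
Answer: 235168570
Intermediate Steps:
n(I) = I**2
D(F, J) = -6 + 37*J (D(F, J) = -6 + (J + J*6**2) = -6 + (J + J*36) = -6 + (J + 36*J) = -6 + 37*J)
a(Z, X) = -62 + 13*Z
(D(99, -138) + a(-117, 61))*(3564 - 38690) = ((-6 + 37*(-138)) + (-62 + 13*(-117)))*(3564 - 38690) = ((-6 - 5106) + (-62 - 1521))*(-35126) = (-5112 - 1583)*(-35126) = -6695*(-35126) = 235168570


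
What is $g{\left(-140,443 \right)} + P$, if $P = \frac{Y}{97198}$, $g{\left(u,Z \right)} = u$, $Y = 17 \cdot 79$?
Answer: $- \frac{13606377}{97198} \approx -139.99$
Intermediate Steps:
$Y = 1343$
$P = \frac{1343}{97198} \approx 0.013817$
$g{\left(-140,443 \right)} + P = -140 + \frac{1343}{97198} = - \frac{13606377}{97198}$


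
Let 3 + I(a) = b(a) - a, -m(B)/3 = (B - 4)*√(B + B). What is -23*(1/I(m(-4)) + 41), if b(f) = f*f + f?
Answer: -4348150/4611 ≈ -943.00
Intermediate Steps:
b(f) = f + f² (b(f) = f² + f = f + f²)
m(B) = -3*√2*√B*(-4 + B) (m(B) = -3*(B - 4)*√(B + B) = -3*(-4 + B)*√(2*B) = -3*(-4 + B)*√2*√B = -3*√2*√B*(-4 + B))
I(a) = -3 - a + a*(1 + a) (I(a) = -3 + (a*(1 + a) - a) = -3 + (-a + a*(1 + a)) = -3 - a + a*(1 + a))
-23*(1/I(m(-4)) + 41) = -23*(1/(-3 + (3*√2*√(-4)*(4 - 1*(-4)))²) + 41) = -23*(1/(-3 + (3*√2*(2*I)*(4 + 4))²) + 41) = -23*(1/(-3 + (3*√2*(2*I)*8)²) + 41) = -23*(1/(-3 + (48*I*√2)²) + 41) = -23*(1/(-3 - 4608) + 41) = -23*(1/(-4611) + 41) = -23*(-1/4611 + 41) = -23*189050/4611 = -4348150/4611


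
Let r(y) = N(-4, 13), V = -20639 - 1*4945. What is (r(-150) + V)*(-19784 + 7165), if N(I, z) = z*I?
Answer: 323500684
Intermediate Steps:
V = -25584 (V = -20639 - 4945 = -25584)
N(I, z) = I*z
r(y) = -52 (r(y) = -4*13 = -52)
(r(-150) + V)*(-19784 + 7165) = (-52 - 25584)*(-19784 + 7165) = -25636*(-12619) = 323500684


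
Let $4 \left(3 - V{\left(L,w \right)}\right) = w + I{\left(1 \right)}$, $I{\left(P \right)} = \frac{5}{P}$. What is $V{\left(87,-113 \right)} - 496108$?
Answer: $-496078$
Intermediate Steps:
$V{\left(L,w \right)} = \frac{7}{4} - \frac{w}{4}$ ($V{\left(L,w \right)} = 3 - \frac{w + \frac{5}{1}}{4} = 3 - \frac{w + 5 \cdot 1}{4} = 3 - \frac{w + 5}{4} = 3 - \frac{5 + w}{4} = 3 - \left(\frac{5}{4} + \frac{w}{4}\right) = \frac{7}{4} - \frac{w}{4}$)
$V{\left(87,-113 \right)} - 496108 = \left(\frac{7}{4} - - \frac{113}{4}\right) - 496108 = \left(\frac{7}{4} + \frac{113}{4}\right) - 496108 = 30 - 496108 = -496078$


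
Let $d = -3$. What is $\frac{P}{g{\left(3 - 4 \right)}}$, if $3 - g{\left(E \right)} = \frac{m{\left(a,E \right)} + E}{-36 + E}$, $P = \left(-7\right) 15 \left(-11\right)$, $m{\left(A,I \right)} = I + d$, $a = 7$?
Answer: $\frac{42735}{106} \approx 403.16$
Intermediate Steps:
$m{\left(A,I \right)} = -3 + I$ ($m{\left(A,I \right)} = I - 3 = -3 + I$)
$P = 1155$ ($P = \left(-105\right) \left(-11\right) = 1155$)
$g{\left(E \right)} = 3 - \frac{-3 + 2 E}{-36 + E}$ ($g{\left(E \right)} = 3 - \frac{\left(-3 + E\right) + E}{-36 + E} = 3 - \frac{-3 + 2 E}{-36 + E}$)
$\frac{P}{g{\left(3 - 4 \right)}} = \frac{1155}{\frac{1}{-36 + \left(3 - 4\right)} \left(-105 + \left(3 - 4\right)\right)} = \frac{1155}{\frac{1}{-36 - 1} \left(-105 - 1\right)} = \frac{1155}{\frac{1}{-37} \left(-106\right)} = \frac{1155}{\left(- \frac{1}{37}\right) \left(-106\right)} = \frac{1155}{\frac{106}{37}} = 1155 \cdot \frac{37}{106} = \frac{42735}{106}$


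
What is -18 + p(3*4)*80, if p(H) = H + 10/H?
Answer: 3026/3 ≈ 1008.7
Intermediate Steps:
-18 + p(3*4)*80 = -18 + (3*4 + 10/((3*4)))*80 = -18 + (12 + 10/12)*80 = -18 + (12 + 10*(1/12))*80 = -18 + (12 + ⅚)*80 = -18 + (77/6)*80 = -18 + 3080/3 = 3026/3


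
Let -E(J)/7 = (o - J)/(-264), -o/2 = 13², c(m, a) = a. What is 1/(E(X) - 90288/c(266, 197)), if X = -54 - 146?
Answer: -8668/4004389 ≈ -0.0021646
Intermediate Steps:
o = -338 (o = -2*13² = -2*169 = -338)
X = -200
E(J) = -1183/132 - 7*J/264 (E(J) = -7*(-338 - J)/(-264) = -7*(-338 - J)*(-1)/264 = -7*(169/132 + J/264) = -1183/132 - 7*J/264)
1/(E(X) - 90288/c(266, 197)) = 1/((-1183/132 - 7/264*(-200)) - 90288/197) = 1/((-1183/132 + 175/33) - 90288/197) = 1/(-161/44 - 1*90288/197) = 1/(-161/44 - 90288/197) = 1/(-4004389/8668) = -8668/4004389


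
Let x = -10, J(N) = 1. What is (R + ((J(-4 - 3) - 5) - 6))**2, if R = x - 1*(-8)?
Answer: 144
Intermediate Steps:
R = -2 (R = -10 - 1*(-8) = -10 + 8 = -2)
(R + ((J(-4 - 3) - 5) - 6))**2 = (-2 + ((1 - 5) - 6))**2 = (-2 + (-4 - 6))**2 = (-2 - 10)**2 = (-12)**2 = 144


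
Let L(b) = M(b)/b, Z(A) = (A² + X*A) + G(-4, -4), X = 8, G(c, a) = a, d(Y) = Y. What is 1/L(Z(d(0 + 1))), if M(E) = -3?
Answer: -5/3 ≈ -1.6667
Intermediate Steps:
Z(A) = -4 + A² + 8*A (Z(A) = (A² + 8*A) - 4 = -4 + A² + 8*A)
L(b) = -3/b
1/L(Z(d(0 + 1))) = 1/(-3/(-4 + (0 + 1)² + 8*(0 + 1))) = 1/(-3/(-4 + 1² + 8*1)) = 1/(-3/(-4 + 1 + 8)) = 1/(-3/5) = 1/(-3*⅕) = 1/(-⅗) = -5/3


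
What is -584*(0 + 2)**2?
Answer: -2336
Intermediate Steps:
-584*(0 + 2)**2 = -584*2**2 = -584*4 = -1*2336 = -2336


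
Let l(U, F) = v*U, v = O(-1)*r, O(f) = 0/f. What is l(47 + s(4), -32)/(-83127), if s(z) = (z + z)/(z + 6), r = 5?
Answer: 0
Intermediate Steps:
s(z) = 2*z/(6 + z) (s(z) = (2*z)/(6 + z) = 2*z/(6 + z))
O(f) = 0
v = 0 (v = 0*5 = 0)
l(U, F) = 0 (l(U, F) = 0*U = 0)
l(47 + s(4), -32)/(-83127) = 0/(-83127) = 0*(-1/83127) = 0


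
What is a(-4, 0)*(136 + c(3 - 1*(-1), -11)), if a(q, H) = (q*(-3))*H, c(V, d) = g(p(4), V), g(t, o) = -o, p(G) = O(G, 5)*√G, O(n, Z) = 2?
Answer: 0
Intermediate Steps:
p(G) = 2*√G
c(V, d) = -V
a(q, H) = -3*H*q (a(q, H) = (-3*q)*H = -3*H*q)
a(-4, 0)*(136 + c(3 - 1*(-1), -11)) = (-3*0*(-4))*(136 - (3 - 1*(-1))) = 0*(136 - (3 + 1)) = 0*(136 - 1*4) = 0*(136 - 4) = 0*132 = 0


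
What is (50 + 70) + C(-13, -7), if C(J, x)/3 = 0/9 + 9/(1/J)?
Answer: -231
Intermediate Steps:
C(J, x) = 27*J (C(J, x) = 3*(0/9 + 9/(1/J)) = 3*(0*(1/9) + 9*J) = 3*(0 + 9*J) = 3*(9*J) = 27*J)
(50 + 70) + C(-13, -7) = (50 + 70) + 27*(-13) = 120 - 351 = -231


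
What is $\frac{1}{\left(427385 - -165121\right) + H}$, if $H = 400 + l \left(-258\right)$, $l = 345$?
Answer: $\frac{1}{503896} \approx 1.9845 \cdot 10^{-6}$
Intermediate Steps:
$H = -88610$ ($H = 400 + 345 \left(-258\right) = 400 - 89010 = -88610$)
$\frac{1}{\left(427385 - -165121\right) + H} = \frac{1}{\left(427385 - -165121\right) - 88610} = \frac{1}{\left(427385 + \left(-74745 + 239866\right)\right) - 88610} = \frac{1}{\left(427385 + 165121\right) - 88610} = \frac{1}{592506 - 88610} = \frac{1}{503896}$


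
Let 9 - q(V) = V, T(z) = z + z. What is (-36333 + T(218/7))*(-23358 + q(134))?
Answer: 5962216285/7 ≈ 8.5174e+8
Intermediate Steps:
T(z) = 2*z
q(V) = 9 - V
(-36333 + T(218/7))*(-23358 + q(134)) = (-36333 + 2*(218/7))*(-23358 + (9 - 1*134)) = (-36333 + 2*(218*(1/7)))*(-23358 + (9 - 134)) = (-36333 + 2*(218/7))*(-23358 - 125) = (-36333 + 436/7)*(-23483) = -253895/7*(-23483) = 5962216285/7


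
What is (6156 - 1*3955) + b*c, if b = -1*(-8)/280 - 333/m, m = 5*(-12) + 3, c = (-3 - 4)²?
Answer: 236423/95 ≈ 2488.7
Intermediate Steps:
c = 49 (c = (-7)² = 49)
m = -57 (m = -60 + 3 = -57)
b = 3904/665 (b = -1*(-8)/280 - 333/(-57) = 8*(1/280) - 333*(-1/57) = 1/35 + 111/19 = 3904/665 ≈ 5.8707)
(6156 - 1*3955) + b*c = (6156 - 1*3955) + (3904/665)*49 = (6156 - 3955) + 27328/95 = 2201 + 27328/95 = 236423/95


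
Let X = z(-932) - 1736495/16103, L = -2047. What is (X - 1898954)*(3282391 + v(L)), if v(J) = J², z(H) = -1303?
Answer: -228673329090931600/16103 ≈ -1.4201e+13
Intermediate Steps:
X = -22718704/16103 (X = -1303 - 1736495/16103 = -22718704/16103 ≈ -1410.8)
(X - 1898954)*(3282391 + v(L)) = (-22718704/16103 - 1898954)*(3282391 + (-2047)²) = -30601574966*(3282391 + 4190209)/16103 = -30601574966/16103*7472600 = -228673329090931600/16103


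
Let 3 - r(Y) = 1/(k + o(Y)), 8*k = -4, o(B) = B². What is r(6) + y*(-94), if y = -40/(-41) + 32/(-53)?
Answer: -4934089/154283 ≈ -31.981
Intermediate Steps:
k = -½ (k = (⅛)*(-4) = -½ ≈ -0.50000)
y = 808/2173 (y = -40*(-1/41) + 32*(-1/53) = 40/41 - 32/53 = 808/2173 ≈ 0.37184)
r(Y) = 3 - 1/(-½ + Y²)
r(6) + y*(-94) = (-5 + 6*6²)/(-1 + 2*6²) + (808/2173)*(-94) = (-5 + 6*36)/(-1 + 2*36) - 75952/2173 = (-5 + 216)/(-1 + 72) - 75952/2173 = 211/71 - 75952/2173 = -4934089/154283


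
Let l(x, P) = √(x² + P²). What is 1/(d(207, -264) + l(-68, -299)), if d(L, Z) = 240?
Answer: -48/7285 + √3761/7285 ≈ 0.0018294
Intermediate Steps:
l(x, P) = √(P² + x²)
1/(d(207, -264) + l(-68, -299)) = 1/(240 + √((-299)² + (-68)²)) = 1/(240 + √(89401 + 4624)) = 1/(240 + √94025) = 1/(240 + 5*√3761)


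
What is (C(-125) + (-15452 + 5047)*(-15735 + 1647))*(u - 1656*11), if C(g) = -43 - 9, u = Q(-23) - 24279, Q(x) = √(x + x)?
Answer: -6229154562060 + 146585588*I*√46 ≈ -6.2292e+12 + 9.9419e+8*I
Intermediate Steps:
Q(x) = √2*√x (Q(x) = √(2*x) = √2*√x)
u = -24279 + I*√46 (u = √2*√(-23) - 24279 = √2*(I*√23) - 24279 = I*√46 - 24279 = -24279 + I*√46 ≈ -24279.0 + 6.7823*I)
C(g) = -52
(C(-125) + (-15452 + 5047)*(-15735 + 1647))*(u - 1656*11) = (-52 + (-15452 + 5047)*(-15735 + 1647))*((-24279 + I*√46) - 1656*11) = (-52 - 10405*(-14088))*((-24279 + I*√46) - 18216) = (-52 + 146585640)*(-42495 + I*√46) = 146585588*(-42495 + I*√46) = -6229154562060 + 146585588*I*√46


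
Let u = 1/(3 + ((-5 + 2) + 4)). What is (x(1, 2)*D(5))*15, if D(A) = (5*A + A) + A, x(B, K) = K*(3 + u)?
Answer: 6825/2 ≈ 3412.5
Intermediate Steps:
u = ¼ (u = 1/(3 + (-3 + 4)) = 1/(3 + 1) = 1/4 = ¼ ≈ 0.25000)
x(B, K) = 13*K/4 (x(B, K) = K*(3 + ¼) = K*(13/4) = 13*K/4)
D(A) = 7*A (D(A) = 6*A + A = 7*A)
(x(1, 2)*D(5))*15 = (((13/4)*2)*(7*5))*15 = ((13/2)*35)*15 = (455/2)*15 = 6825/2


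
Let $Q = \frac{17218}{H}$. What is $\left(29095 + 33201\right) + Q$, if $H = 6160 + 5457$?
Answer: $\frac{723709850}{11617} \approx 62298.0$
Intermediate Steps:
$H = 11617$
$Q = \frac{17218}{11617} \approx 1.4821$
$\left(29095 + 33201\right) + Q = \left(29095 + 33201\right) + \frac{17218}{11617} = 62296 + \frac{17218}{11617} = \frac{723709850}{11617}$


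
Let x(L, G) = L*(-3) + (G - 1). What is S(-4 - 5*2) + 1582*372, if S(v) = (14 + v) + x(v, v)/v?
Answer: 8239029/14 ≈ 5.8850e+5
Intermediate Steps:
x(L, G) = -1 + G - 3*L (x(L, G) = -3*L + (-1 + G) = -1 + G - 3*L)
S(v) = 14 + v + (-1 - 2*v)/v (S(v) = (14 + v) + (-1 + v - 3*v)/v = (14 + v) + (-1 - 2*v)/v = 14 + v + (-1 - 2*v)/v)
S(-4 - 5*2) + 1582*372 = (12 + (-4 - 5*2) - 1/(-4 - 5*2)) + 1582*372 = (12 + (-4 - 10) - 1/(-4 - 10)) + 588504 = (12 - 14 - 1/(-14)) + 588504 = (12 - 14 - 1*(-1/14)) + 588504 = (12 - 14 + 1/14) + 588504 = -27/14 + 588504 = 8239029/14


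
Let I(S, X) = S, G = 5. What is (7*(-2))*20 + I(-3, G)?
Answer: -283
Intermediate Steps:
(7*(-2))*20 + I(-3, G) = (7*(-2))*20 - 3 = -14*20 - 3 = -280 - 3 = -283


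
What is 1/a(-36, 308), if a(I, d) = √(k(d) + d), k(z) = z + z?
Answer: √231/462 ≈ 0.032898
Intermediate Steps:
k(z) = 2*z
a(I, d) = √3*√d (a(I, d) = √(2*d + d) = √(3*d) = √3*√d)
1/a(-36, 308) = 1/(√3*√308) = 1/(√3*(2*√77)) = 1/(2*√231) = √231/462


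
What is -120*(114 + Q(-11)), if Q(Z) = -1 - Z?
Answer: -14880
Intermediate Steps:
-120*(114 + Q(-11)) = -120*(114 + (-1 - 1*(-11))) = -120*(114 + (-1 + 11)) = -120*(114 + 10) = -120*124 = -14880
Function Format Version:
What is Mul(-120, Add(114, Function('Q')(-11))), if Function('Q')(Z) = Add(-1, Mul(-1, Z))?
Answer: -14880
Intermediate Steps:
Mul(-120, Add(114, Function('Q')(-11))) = Mul(-120, Add(114, Add(-1, Mul(-1, -11)))) = Mul(-120, Add(114, Add(-1, 11))) = Mul(-120, Add(114, 10)) = Mul(-120, 124) = -14880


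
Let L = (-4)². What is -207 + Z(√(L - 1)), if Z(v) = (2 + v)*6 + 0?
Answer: -195 + 6*√15 ≈ -171.76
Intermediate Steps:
L = 16
Z(v) = 12 + 6*v (Z(v) = (12 + 6*v) + 0 = 12 + 6*v)
-207 + Z(√(L - 1)) = -207 + (12 + 6*√(16 - 1)) = -207 + (12 + 6*√15) = -195 + 6*√15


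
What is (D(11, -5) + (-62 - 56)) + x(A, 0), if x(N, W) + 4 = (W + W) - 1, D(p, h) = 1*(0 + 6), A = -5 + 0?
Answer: -117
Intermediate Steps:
A = -5
D(p, h) = 6 (D(p, h) = 1*6 = 6)
x(N, W) = -5 + 2*W (x(N, W) = -4 + ((W + W) - 1) = -4 + (2*W - 1) = -4 + (-1 + 2*W) = -5 + 2*W)
(D(11, -5) + (-62 - 56)) + x(A, 0) = (6 + (-62 - 56)) + (-5 + 2*0) = (6 - 118) + (-5 + 0) = -112 - 5 = -117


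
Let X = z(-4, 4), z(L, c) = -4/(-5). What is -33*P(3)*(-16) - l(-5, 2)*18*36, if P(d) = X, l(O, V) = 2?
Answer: -4368/5 ≈ -873.60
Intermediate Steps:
z(L, c) = 4/5 (z(L, c) = -4*(-1/5) = 4/5)
X = 4/5 ≈ 0.80000
P(d) = 4/5
-33*P(3)*(-16) - l(-5, 2)*18*36 = -33*4/5*(-16) - 2*18*36 = -132/5*(-16) - 36*36 = 2112/5 - 1*1296 = 2112/5 - 1296 = -4368/5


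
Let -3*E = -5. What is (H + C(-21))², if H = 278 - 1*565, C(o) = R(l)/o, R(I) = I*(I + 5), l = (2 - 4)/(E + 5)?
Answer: 40341927609/490000 ≈ 82331.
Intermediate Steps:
E = 5/3 (E = -⅓*(-5) = 5/3 ≈ 1.6667)
l = -3/10 (l = (2 - 4)/(5/3 + 5) = -2/20/3 = -2*3/20 = -3/10 ≈ -0.30000)
R(I) = I*(5 + I)
C(o) = -141/(100*o) (C(o) = (-3*(5 - 3/10)/10)/o = (-3/10*47/10)/o = -141/(100*o))
H = -287 (H = 278 - 565 = -287)
(H + C(-21))² = (-287 - 141/100/(-21))² = (-287 - 141/100*(-1/21))² = (-287 + 47/700)² = (-200853/700)² = 40341927609/490000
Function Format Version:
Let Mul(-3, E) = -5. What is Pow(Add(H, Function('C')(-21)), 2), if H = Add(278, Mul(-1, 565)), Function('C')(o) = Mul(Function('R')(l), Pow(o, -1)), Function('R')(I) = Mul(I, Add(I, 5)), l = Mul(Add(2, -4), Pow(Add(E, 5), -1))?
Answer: Rational(40341927609, 490000) ≈ 82331.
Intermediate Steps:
E = Rational(5, 3) (E = Mul(Rational(-1, 3), -5) = Rational(5, 3) ≈ 1.6667)
l = Rational(-3, 10) (l = Mul(Add(2, -4), Pow(Add(Rational(5, 3), 5), -1)) = Mul(-2, Pow(Rational(20, 3), -1)) = Mul(-2, Rational(3, 20)) = Rational(-3, 10) ≈ -0.30000)
Function('R')(I) = Mul(I, Add(5, I))
Function('C')(o) = Mul(Rational(-141, 100), Pow(o, -1)) (Function('C')(o) = Mul(Mul(Rational(-3, 10), Add(5, Rational(-3, 10))), Pow(o, -1)) = Mul(Mul(Rational(-3, 10), Rational(47, 10)), Pow(o, -1)) = Mul(Rational(-141, 100), Pow(o, -1)))
H = -287 (H = Add(278, -565) = -287)
Pow(Add(H, Function('C')(-21)), 2) = Pow(Add(-287, Mul(Rational(-141, 100), Pow(-21, -1))), 2) = Pow(Add(-287, Mul(Rational(-141, 100), Rational(-1, 21))), 2) = Pow(Add(-287, Rational(47, 700)), 2) = Pow(Rational(-200853, 700), 2) = Rational(40341927609, 490000)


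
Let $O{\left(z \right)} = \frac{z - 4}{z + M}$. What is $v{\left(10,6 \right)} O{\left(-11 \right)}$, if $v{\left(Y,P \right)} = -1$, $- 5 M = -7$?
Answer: $- \frac{25}{16} \approx -1.5625$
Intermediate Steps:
$M = \frac{7}{5}$ ($M = \left(- \frac{1}{5}\right) \left(-7\right) = \frac{7}{5} \approx 1.4$)
$O{\left(z \right)} = \frac{-4 + z}{\frac{7}{5} + z}$ ($O{\left(z \right)} = \frac{z - 4}{z + \frac{7}{5}} = \frac{-4 + z}{\frac{7}{5} + z}$)
$v{\left(10,6 \right)} O{\left(-11 \right)} = - \frac{5 \left(-4 - 11\right)}{7 + 5 \left(-11\right)} = - \frac{5 \left(-15\right)}{7 - 55} = - \frac{5 \left(-15\right)}{-48} = - \frac{5 \left(-1\right) \left(-15\right)}{48} = \left(-1\right) \frac{25}{16} = - \frac{25}{16}$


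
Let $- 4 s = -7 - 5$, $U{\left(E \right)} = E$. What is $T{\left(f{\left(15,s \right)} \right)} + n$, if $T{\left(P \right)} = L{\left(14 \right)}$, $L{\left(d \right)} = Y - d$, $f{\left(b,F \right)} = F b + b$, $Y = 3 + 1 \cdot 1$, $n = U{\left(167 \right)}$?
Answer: $157$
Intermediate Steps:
$n = 167$
$Y = 4$ ($Y = 3 + 1 = 4$)
$s = 3$ ($s = - \frac{-7 - 5}{4} = \left(- \frac{1}{4}\right) \left(-12\right) = 3$)
$f{\left(b,F \right)} = b + F b$
$L{\left(d \right)} = 4 - d$
$T{\left(P \right)} = -10$ ($T{\left(P \right)} = 4 - 14 = -10$)
$T{\left(f{\left(15,s \right)} \right)} + n = -10 + 167 = 157$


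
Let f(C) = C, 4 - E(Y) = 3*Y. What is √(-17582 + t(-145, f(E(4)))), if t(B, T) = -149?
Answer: I*√17731 ≈ 133.16*I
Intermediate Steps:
E(Y) = 4 - 3*Y
√(-17582 + t(-145, f(E(4)))) = √(-17582 - 149) = √(-17731) = I*√17731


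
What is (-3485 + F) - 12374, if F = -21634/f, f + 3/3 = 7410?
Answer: -117520965/7409 ≈ -15862.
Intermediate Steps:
f = 7409 (f = -1 + 7410 = 7409)
F = -21634/7409 ≈ -2.9200
(-3485 + F) - 12374 = (-3485 - 21634/7409) - 12374 = -25841999/7409 - 12374 = -117520965/7409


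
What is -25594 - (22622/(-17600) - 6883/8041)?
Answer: -164627308459/6432800 ≈ -25592.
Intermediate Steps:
-25594 - (22622/(-17600) - 6883/8041) = -25594 - (22622*(-1/17600) - 6883*1/8041) = -25594 - (-11311/8800 - 6883/8041) = -25594 - 1*(-13774741/6432800) = -25594 + 13774741/6432800 = -164627308459/6432800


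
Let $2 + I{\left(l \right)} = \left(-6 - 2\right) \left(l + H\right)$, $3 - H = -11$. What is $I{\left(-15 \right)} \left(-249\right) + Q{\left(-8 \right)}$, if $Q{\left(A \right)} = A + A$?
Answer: $-1510$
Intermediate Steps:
$Q{\left(A \right)} = 2 A$
$H = 14$ ($H = 3 - -11 = 3 + 11 = 14$)
$I{\left(l \right)} = -114 - 8 l$ ($I{\left(l \right)} = -2 + \left(-6 - 2\right) \left(l + 14\right) = -2 - 8 \left(14 + l\right) = -2 - \left(112 + 8 l\right) = -114 - 8 l$)
$I{\left(-15 \right)} \left(-249\right) + Q{\left(-8 \right)} = \left(-114 - -120\right) \left(-249\right) + 2 \left(-8\right) = \left(-114 + 120\right) \left(-249\right) - 16 = 6 \left(-249\right) - 16 = -1494 - 16 = -1510$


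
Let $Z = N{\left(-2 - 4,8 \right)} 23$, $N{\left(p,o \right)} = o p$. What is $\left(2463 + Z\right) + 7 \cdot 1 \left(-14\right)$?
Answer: $1261$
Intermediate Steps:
$Z = -1104$ ($Z = 8 \left(-2 - 4\right) 23 = 8 \left(-6\right) 23 = \left(-48\right) 23 = -1104$)
$\left(2463 + Z\right) + 7 \cdot 1 \left(-14\right) = \left(2463 - 1104\right) + 7 \cdot 1 \left(-14\right) = 1359 + 7 \left(-14\right) = 1359 - 98 = 1261$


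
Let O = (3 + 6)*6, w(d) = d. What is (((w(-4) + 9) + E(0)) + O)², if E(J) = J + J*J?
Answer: 3481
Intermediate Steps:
E(J) = J + J²
O = 54 (O = 9*6 = 54)
(((w(-4) + 9) + E(0)) + O)² = (((-4 + 9) + 0*(1 + 0)) + 54)² = ((5 + 0*1) + 54)² = ((5 + 0) + 54)² = (5 + 54)² = 59² = 3481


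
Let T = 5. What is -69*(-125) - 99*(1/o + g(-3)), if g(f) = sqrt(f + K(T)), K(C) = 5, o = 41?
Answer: 353526/41 - 99*sqrt(2) ≈ 8482.6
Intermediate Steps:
g(f) = sqrt(5 + f) (g(f) = sqrt(f + 5) = sqrt(5 + f))
-69*(-125) - 99*(1/o + g(-3)) = -69*(-125) - 99*(1/41 + sqrt(5 - 3)) = 8625 - 99*(1/41 + sqrt(2)) = 8625 + (-99/41 - 99*sqrt(2)) = 353526/41 - 99*sqrt(2)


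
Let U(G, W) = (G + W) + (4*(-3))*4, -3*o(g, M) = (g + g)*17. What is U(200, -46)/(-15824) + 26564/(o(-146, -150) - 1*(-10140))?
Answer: 78580969/34994776 ≈ 2.2455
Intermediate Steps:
o(g, M) = -34*g/3 (o(g, M) = -(g + g)*17/3 = -2*g*17/3 = -34*g/3)
U(G, W) = -48 + G + W (U(G, W) = (G + W) - 12*4 = (G + W) - 48 = -48 + G + W)
U(200, -46)/(-15824) + 26564/(o(-146, -150) - 1*(-10140)) = (-48 + 200 - 46)/(-15824) + 26564/(-34/3*(-146) - 1*(-10140)) = 106*(-1/15824) + 26564/(4964/3 + 10140) = -53/7912 + 26564/(35384/3) = -53/7912 + 26564*(3/35384) = -53/7912 + 19923/8846 = 78580969/34994776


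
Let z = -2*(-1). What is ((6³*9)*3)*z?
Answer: 11664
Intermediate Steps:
z = 2
((6³*9)*3)*z = ((6³*9)*3)*2 = ((216*9)*3)*2 = (1944*3)*2 = 5832*2 = 11664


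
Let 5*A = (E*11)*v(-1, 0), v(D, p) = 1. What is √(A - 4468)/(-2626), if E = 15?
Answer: -I*√4435/2626 ≈ -0.02536*I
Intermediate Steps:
A = 33 (A = ((15*11)*1)/5 = (165*1)/5 = (⅕)*165 = 33)
√(A - 4468)/(-2626) = √(33 - 4468)/(-2626) = √(-4435)*(-1/2626) = (I*√4435)*(-1/2626) = -I*√4435/2626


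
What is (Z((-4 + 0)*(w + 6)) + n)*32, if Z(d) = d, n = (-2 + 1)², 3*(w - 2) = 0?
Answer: -992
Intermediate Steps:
w = 2 (w = 2 + (⅓)*0 = 2 + 0 = 2)
n = 1 (n = (-1)² = 1)
(Z((-4 + 0)*(w + 6)) + n)*32 = ((-4 + 0)*(2 + 6) + 1)*32 = (-4*8 + 1)*32 = (-32 + 1)*32 = -31*32 = -992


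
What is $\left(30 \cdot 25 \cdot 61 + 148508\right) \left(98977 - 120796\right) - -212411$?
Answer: $-4238302891$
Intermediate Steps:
$\left(30 \cdot 25 \cdot 61 + 148508\right) \left(98977 - 120796\right) - -212411 = \left(750 \cdot 61 + 148508\right) \left(98977 - 120796\right) + 212411 = \left(45750 + 148508\right) \left(-21819\right) + 212411 = 194258 \left(-21819\right) + 212411 = -4238515302 + 212411 = -4238302891$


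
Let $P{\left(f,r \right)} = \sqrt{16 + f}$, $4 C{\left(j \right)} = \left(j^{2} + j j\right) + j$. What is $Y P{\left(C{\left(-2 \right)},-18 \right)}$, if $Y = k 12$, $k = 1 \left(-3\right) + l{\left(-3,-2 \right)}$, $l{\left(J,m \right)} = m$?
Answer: $- 30 \sqrt{70} \approx -251.0$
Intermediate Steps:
$C{\left(j \right)} = \frac{j^{2}}{2} + \frac{j}{4}$ ($C{\left(j \right)} = \frac{\left(j^{2} + j j\right) + j}{4} = \frac{\left(j^{2} + j^{2}\right) + j}{4} = \frac{2 j^{2} + j}{4} = \frac{j + 2 j^{2}}{4} = \frac{j^{2}}{2} + \frac{j}{4}$)
$k = -5$ ($k = 1 \left(-3\right) - 2 = -3 - 2 = -5$)
$Y = -60$ ($Y = \left(-5\right) 12 = -60$)
$Y P{\left(C{\left(-2 \right)},-18 \right)} = - 60 \sqrt{16 + \frac{1}{4} \left(-2\right) \left(1 + 2 \left(-2\right)\right)} = - 60 \sqrt{16 + \frac{1}{4} \left(-2\right) \left(1 - 4\right)} = - 60 \sqrt{16 + \frac{1}{4} \left(-2\right) \left(-3\right)} = - 60 \sqrt{16 + \frac{3}{2}} = - 60 \sqrt{\frac{35}{2}} = - 60 \frac{\sqrt{70}}{2} = - 30 \sqrt{70}$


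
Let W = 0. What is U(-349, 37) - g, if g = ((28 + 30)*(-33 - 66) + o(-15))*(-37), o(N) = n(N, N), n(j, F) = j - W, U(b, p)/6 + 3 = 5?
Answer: -212997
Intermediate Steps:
U(b, p) = 12 (U(b, p) = -18 + 6*5 = -18 + 30 = 12)
n(j, F) = j (n(j, F) = j - 1*0 = j + 0 = j)
o(N) = N
g = 213009 (g = ((28 + 30)*(-33 - 66) - 15)*(-37) = (58*(-99) - 15)*(-37) = (-5742 - 15)*(-37) = -5757*(-37) = 213009)
U(-349, 37) - g = 12 - 1*213009 = 12 - 213009 = -212997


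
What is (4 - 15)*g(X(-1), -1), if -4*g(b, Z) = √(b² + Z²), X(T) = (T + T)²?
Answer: 11*√17/4 ≈ 11.339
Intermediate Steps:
X(T) = 4*T² (X(T) = (2*T)² = 4*T²)
g(b, Z) = -√(Z² + b²)/4 (g(b, Z) = -√(b² + Z²)/4 = -√(Z² + b²)/4)
(4 - 15)*g(X(-1), -1) = (4 - 15)*(-√((-1)² + (4*(-1)²)²)/4) = -(-11)*√(1 + (4*1)²)/4 = -(-11)*√(1 + 4²)/4 = -(-11)*√(1 + 16)/4 = -(-11)*√17/4 = 11*√17/4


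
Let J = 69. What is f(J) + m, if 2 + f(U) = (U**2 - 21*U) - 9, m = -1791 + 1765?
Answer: 3275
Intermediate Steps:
m = -26
f(U) = -11 + U**2 - 21*U (f(U) = -2 + ((U**2 - 21*U) - 9) = -2 + (-9 + U**2 - 21*U) = -11 + U**2 - 21*U)
f(J) + m = (-11 + 69**2 - 21*69) - 26 = (-11 + 4761 - 1449) - 26 = 3301 - 26 = 3275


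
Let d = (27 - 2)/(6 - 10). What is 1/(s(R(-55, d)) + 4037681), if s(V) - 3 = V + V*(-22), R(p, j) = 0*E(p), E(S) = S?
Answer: 1/4037684 ≈ 2.4767e-7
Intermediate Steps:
d = -25/4 (d = 25/(-4) = 25*(-¼) = -25/4 ≈ -6.2500)
R(p, j) = 0 (R(p, j) = 0*p = 0)
s(V) = 3 - 21*V (s(V) = 3 + (V + V*(-22)) = 3 + (V - 22*V) = 3 - 21*V)
1/(s(R(-55, d)) + 4037681) = 1/((3 - 21*0) + 4037681) = 1/((3 + 0) + 4037681) = 1/(3 + 4037681) = 1/4037684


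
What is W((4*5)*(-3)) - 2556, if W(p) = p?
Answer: -2616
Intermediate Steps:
W((4*5)*(-3)) - 2556 = (4*5)*(-3) - 2556 = 20*(-3) - 2556 = -60 - 2556 = -2616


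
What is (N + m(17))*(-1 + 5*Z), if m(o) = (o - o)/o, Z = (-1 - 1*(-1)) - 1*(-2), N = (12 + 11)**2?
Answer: 4761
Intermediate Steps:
N = 529 (N = 23**2 = 529)
Z = 2 (Z = (-1 + 1) + 2 = 0 + 2 = 2)
m(o) = 0 (m(o) = 0/o = 0)
(N + m(17))*(-1 + 5*Z) = (529 + 0)*(-1 + 5*2) = 529*(-1 + 10) = 529*9 = 4761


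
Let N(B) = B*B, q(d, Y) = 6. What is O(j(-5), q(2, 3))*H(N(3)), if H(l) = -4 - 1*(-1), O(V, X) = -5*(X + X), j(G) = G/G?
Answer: 180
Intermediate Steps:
j(G) = 1
N(B) = B²
O(V, X) = -10*X
H(l) = -3 (H(l) = -4 + 1 = -3)
O(j(-5), q(2, 3))*H(N(3)) = -10*6*(-3) = -60*(-3) = 180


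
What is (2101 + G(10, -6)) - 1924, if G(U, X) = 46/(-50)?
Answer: 4402/25 ≈ 176.08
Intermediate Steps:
G(U, X) = -23/25 (G(U, X) = 46*(-1/50) = -23/25)
(2101 + G(10, -6)) - 1924 = (2101 - 23/25) - 1924 = 52502/25 - 1924 = 4402/25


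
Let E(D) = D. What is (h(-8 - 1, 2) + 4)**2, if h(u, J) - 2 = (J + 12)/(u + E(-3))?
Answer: 841/36 ≈ 23.361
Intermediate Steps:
h(u, J) = 2 + (12 + J)/(-3 + u) (h(u, J) = 2 + (J + 12)/(u - 3) = 2 + (12 + J)/(-3 + u))
(h(-8 - 1, 2) + 4)**2 = ((6 + 2 + 2*(-8 - 1))/(-3 + (-8 - 1)) + 4)**2 = ((6 + 2 + 2*(-9))/(-3 - 9) + 4)**2 = ((6 + 2 - 18)/(-12) + 4)**2 = (-1/12*(-10) + 4)**2 = (5/6 + 4)**2 = (29/6)**2 = 841/36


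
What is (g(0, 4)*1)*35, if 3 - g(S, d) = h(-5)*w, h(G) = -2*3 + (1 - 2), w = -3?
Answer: -630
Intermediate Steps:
h(G) = -7 (h(G) = -6 - 1 = -7)
g(S, d) = -18 (g(S, d) = 3 - (-7)*(-3) = 3 - 1*21 = 3 - 21 = -18)
(g(0, 4)*1)*35 = -18*1*35 = -18*35 = -630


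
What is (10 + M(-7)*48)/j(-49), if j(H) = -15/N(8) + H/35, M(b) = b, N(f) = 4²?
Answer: 26080/187 ≈ 139.47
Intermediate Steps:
N(f) = 16
j(H) = -15/16 + H/35
(10 + M(-7)*48)/j(-49) = (10 - 7*48)/(-15/16 + (1/35)*(-49)) = (10 - 336)/(-15/16 - 7/5) = -326/(-187/80) = -326*(-80/187) = 26080/187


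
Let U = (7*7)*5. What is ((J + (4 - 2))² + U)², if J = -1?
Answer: 60516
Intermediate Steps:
U = 245 (U = 49*5 = 245)
((J + (4 - 2))² + U)² = ((-1 + (4 - 2))² + 245)² = ((-1 + 2)² + 245)² = (1² + 245)² = (1 + 245)² = 246² = 60516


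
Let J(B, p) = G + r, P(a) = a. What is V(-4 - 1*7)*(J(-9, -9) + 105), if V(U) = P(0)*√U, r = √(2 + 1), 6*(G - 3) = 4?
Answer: 0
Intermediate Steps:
G = 11/3 (G = 3 + (⅙)*4 = 3 + ⅔ = 11/3 ≈ 3.6667)
r = √3 ≈ 1.7320
J(B, p) = 11/3 + √3
V(U) = 0 (V(U) = 0*√U = 0)
V(-4 - 1*7)*(J(-9, -9) + 105) = 0*((11/3 + √3) + 105) = 0*(326/3 + √3) = 0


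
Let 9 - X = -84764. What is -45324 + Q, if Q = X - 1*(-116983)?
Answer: 156432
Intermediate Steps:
X = 84773 (X = 9 - 1*(-84764) = 9 + 84764 = 84773)
Q = 201756 (Q = 84773 - 1*(-116983) = 84773 + 116983 = 201756)
-45324 + Q = -45324 + 201756 = 156432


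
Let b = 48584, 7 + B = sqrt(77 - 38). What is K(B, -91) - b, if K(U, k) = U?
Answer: -48591 + sqrt(39) ≈ -48585.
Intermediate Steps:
B = -7 + sqrt(39) (B = -7 + sqrt(77 - 38) = -7 + sqrt(39) ≈ -0.75500)
K(B, -91) - b = (-7 + sqrt(39)) - 1*48584 = (-7 + sqrt(39)) - 48584 = -48591 + sqrt(39)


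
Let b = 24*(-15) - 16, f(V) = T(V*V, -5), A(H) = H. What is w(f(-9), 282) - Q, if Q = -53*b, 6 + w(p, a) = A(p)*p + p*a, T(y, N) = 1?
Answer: -19651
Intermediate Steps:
f(V) = 1
b = -376 (b = -360 - 16 = -376)
w(p, a) = -6 + p² + a*p (w(p, a) = -6 + (p*p + p*a) = -6 + (p² + a*p) = -6 + p² + a*p)
Q = 19928 (Q = -53*(-376) = 19928)
w(f(-9), 282) - Q = (-6 + 1² + 282*1) - 1*19928 = (-6 + 1 + 282) - 19928 = 277 - 19928 = -19651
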